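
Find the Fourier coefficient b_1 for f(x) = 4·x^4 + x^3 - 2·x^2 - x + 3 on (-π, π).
b_1 = (1/π) ∫_{-π}^{π} f(x)·sin(1x) dx.
Evaluate the integral (use parity and integration by parts as needed): b_1 = -14 + 2·π^2.

Final answer: -14 + 2·π^2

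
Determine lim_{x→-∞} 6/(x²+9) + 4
Evaluate the dominant behaviour as x → -∞; each term tends to a finite value or vanishes.
Limit = 4.

Final answer: 4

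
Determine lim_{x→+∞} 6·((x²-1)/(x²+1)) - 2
Evaluate the dominant behaviour as x → +∞; each term tends to a finite value or vanishes.
Limit = 4.

Final answer: 4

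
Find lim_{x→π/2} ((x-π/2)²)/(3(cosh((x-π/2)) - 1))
Both numerator and denominator → 0 as x → π/2; this is a 0/0 indeterminate form.
Expand each to leading order near x = π/2: numerator ~ (x - π/2)^2, denominator ~ 3·(x - π/2)^2/2.
The limit of the ratio is 2/3.

Final answer: 2/3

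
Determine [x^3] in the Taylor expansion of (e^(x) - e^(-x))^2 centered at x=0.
Expand to order 3: (e^(x) - e^(-x))^2 = 4·x^2 + O(x^4).
The coefficient of x^3 is 0.

Final answer: 0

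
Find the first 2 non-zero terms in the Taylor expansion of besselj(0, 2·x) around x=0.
1 - x^2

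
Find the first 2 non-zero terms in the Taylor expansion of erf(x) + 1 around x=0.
2·x/√(π) + 1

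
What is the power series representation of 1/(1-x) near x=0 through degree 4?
x^4 + x^3 + x^2 + x + 1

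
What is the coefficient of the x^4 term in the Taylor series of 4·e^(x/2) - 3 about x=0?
Expand to order 4: 4·e^(x/2) - 3 = x^4/96 + x^3/12 + x^2/2 + 2·x + 1 + O(x^5).
The coefficient of x^4 is 1/96.

Final answer: 1/96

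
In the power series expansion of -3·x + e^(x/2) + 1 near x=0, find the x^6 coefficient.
Expand to order 6: -3·x + e^(x/2) + 1 = x^6/46080 + x^5/3840 + x^4/384 + x^3/48 + x^2/8 - 5·x/2 + 2 + O(x^7).
The coefficient of x^6 is 1/46080.

Final answer: 1/46080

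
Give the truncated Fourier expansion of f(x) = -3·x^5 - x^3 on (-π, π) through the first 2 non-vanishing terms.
(-708 - 6·π^4 + 118·π^2)·sin(x) + (-14·π^2 + 21 + 3·π^4)·sin(2·x)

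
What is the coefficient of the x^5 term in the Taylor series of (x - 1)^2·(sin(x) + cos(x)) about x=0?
Expand to order 5: (x - 1)^2·(sin(x) + cos(x)) = -29·x^5/120 - x^4/8 + 11·x^3/6 - 3·x^2/2 - x + 1 + O(x^6).
The coefficient of x^5 is -29/120.

Final answer: -29/120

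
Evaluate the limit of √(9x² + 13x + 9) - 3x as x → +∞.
As x → +∞: multiply by the conjugate to get (13x+9)/(√(9x²+13x+9)+3x); the denominator ~ 6x, so the limit is 13/6.
Limit = 13/6.

Final answer: 13/6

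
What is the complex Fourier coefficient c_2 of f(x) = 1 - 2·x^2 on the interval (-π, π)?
Compute the real Fourier coefficients first: a_2 = -2, b_2 = 0.
Then c_2 = (a_2 − i·b_2)/2 = -1.

Final answer: -1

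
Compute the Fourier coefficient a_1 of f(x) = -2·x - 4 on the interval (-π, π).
a_1 = (1/π) ∫_{-π}^{π} f(x)·cos(1x) dx.
Evaluate the integral (use parity and integration by parts as needed): a_1 = 0.

Final answer: 0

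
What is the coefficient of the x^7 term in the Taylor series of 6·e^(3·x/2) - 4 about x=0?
Expand to order 7: 6·e^(3·x/2) - 4 = 729·x^7/35840 + 243·x^6/2560 + 243·x^5/640 + 81·x^4/64 + 27·x^3/8 + 27·x^2/4 + 9·x + 2 + O(x^8).
The coefficient of x^7 is 729/35840.

Final answer: 729/35840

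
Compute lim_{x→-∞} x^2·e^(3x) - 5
The product is a 0·∞ indeterminate form at x → -∞.
Rewrite the product as x^2 / e^(-3x) (an ∞/∞ form) and apply L'Hôpital, or use the standard hierarchy e^(3|x|) ≫ |x^2| as x → -∞.
The indeterminate product → 0, so the limit = -5.

Final answer: -5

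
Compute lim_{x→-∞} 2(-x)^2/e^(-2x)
This is an ∞/∞ indeterminate form as x → -∞.
Compare growth rates of the dominant terms (exponentials ≫ polynomials ≫ logarithms), or apply L'Hôpital's rule; the quotient → 0.
Limit = 0.

Final answer: 0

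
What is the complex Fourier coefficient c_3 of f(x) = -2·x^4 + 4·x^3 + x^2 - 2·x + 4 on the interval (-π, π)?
Compute the real Fourier coefficients first: a_3 = -44/27 + 16·π^2/9, b_3 = -28/9 + 8·π^2/3.
Then c_3 = (a_3 − i·b_3)/2 = -22/27 + 8·π^2/9 - 4·i·π^2/3 + 14·i/9.

Final answer: -22/27 + 8·π^2/9 - 4·i·π^2/3 + 14·i/9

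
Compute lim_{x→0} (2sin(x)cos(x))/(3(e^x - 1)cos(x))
Both numerator and denominator → 0 as x → 0; this is a 0/0 indeterminate form.
Expand each to leading order near x = 0: numerator ~ 2·x, denominator ~ 3·x.
The limit of the ratio is 2/3.

Final answer: 2/3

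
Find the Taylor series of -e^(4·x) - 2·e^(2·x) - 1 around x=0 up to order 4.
-12·x^4 - 40·x^3/3 - 12·x^2 - 8·x - 4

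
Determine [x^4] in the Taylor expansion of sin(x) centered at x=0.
Expand to order 4: sin(x) = -x^3/6 + x + O(x^5).
The coefficient of x^4 is 0.

Final answer: 0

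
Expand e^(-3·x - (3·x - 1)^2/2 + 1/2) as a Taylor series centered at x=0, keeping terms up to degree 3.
1 - 9·x^2/2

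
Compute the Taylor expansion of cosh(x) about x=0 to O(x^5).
x^4/24 + x^2/2 + 1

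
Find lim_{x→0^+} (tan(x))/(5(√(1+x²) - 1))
Both numerator and denominator → 0 as x → 0^+; this is a 0/0 indeterminate form.
Expand each to leading order near x = 0: numerator ~ x, denominator ~ 5·x^2/2.
The limit of the ratio is ∞.

Final answer: ∞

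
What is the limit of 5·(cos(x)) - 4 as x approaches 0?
Direct substitution at x = 0 gives 1.

Final answer: 1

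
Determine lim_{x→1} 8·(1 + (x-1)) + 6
Direct substitution at x = 1 gives 14.

Final answer: 14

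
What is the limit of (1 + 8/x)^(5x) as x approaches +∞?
As x → +∞: write (1 + 8/x)^(5x) = ((1 + 8/x)^x)^5 → (e^8)^5 = e^40.
Limit = e^(40).

Final answer: e^(40)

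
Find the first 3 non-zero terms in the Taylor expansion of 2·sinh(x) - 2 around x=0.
x^3/3 + 2·x - 2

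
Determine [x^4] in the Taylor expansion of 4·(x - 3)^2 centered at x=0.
Expand to order 4: 4·(x - 3)^2 = 4·x^2 - 24·x + 36 + O(x^5).
The coefficient of x^4 is 0.

Final answer: 0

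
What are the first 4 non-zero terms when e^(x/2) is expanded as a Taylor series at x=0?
x^3/48 + x^2/8 + x/2 + 1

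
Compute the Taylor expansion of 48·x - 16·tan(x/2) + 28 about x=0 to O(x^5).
-2·x^3/3 + 40·x + 28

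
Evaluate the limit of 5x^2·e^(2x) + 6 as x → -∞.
The product is a 0·∞ indeterminate form at x → -∞.
Rewrite the product as 5x^2 / e^(-2x) (an ∞/∞ form) and apply L'Hôpital, or use the standard hierarchy e^(2|x|) ≫ |x^2| as x → -∞.
The indeterminate product → 0, so the limit = 6.

Final answer: 6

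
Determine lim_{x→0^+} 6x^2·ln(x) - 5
The product is a 0·∞ indeterminate form at x → 0⁺.
Rewrite the product as 6·ln(x) / x^(-2) and apply L'Hôpital, or use the standard hierarchy x^(-2) ≫ |ln x| as x → 0⁺.
The indeterminate product → 0, so the limit = -5.

Final answer: -5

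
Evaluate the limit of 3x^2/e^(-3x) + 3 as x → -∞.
The quotient is an ∞/∞ indeterminate form as x → -∞.
Compare growth rates of the dominant terms (exponentials ≫ polynomials ≫ logarithms), or apply L'Hôpital's rule; the quotient → 0.
Adding the constant: 0 + 3 = 3. Limit = 3.

Final answer: 3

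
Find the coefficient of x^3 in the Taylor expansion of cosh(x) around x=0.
Expand to order 3: cosh(x) = x^2/2 + 1 + O(x^4).
The coefficient of x^3 is 0.

Final answer: 0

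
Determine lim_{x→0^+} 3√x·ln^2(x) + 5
The product is a 0·∞ indeterminate form at x → 0⁺.
Rewrite the product as 3·ln^2(x) / x^(-1/2) and apply L'Hôpital, or use the standard hierarchy x^(-1/2) ≫ |ln x|^2 as x → 0⁺.
The indeterminate product → 0, so the limit = 5.

Final answer: 5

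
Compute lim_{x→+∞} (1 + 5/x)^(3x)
As x → +∞: write (1 + 5/x)^(3x) = ((1 + 5/x)^x)^3 → (e^5)^3 = e^15.
Limit = e^(15).

Final answer: e^(15)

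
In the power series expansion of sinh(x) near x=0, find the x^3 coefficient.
Expand to order 3: sinh(x) = x^3/6 + x + O(x^4).
The coefficient of x^3 is 1/6.

Final answer: 1/6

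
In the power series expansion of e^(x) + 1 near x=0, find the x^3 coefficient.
Expand to order 3: e^(x) + 1 = x^3/6 + x^2/2 + x + 2 + O(x^4).
The coefficient of x^3 is 1/6.

Final answer: 1/6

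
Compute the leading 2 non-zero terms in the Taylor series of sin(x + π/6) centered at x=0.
√(3)·x/2 + 1/2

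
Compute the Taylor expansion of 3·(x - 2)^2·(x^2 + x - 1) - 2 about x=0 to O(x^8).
3·x^4 - 9·x^3 - 3·x^2 + 24·x - 14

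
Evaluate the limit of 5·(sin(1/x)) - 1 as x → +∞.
Evaluate the dominant behaviour as x → +∞; each term tends to a finite value or vanishes.
Limit = -1.

Final answer: -1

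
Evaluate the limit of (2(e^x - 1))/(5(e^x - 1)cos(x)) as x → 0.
Both numerator and denominator → 0 as x → 0; this is a 0/0 indeterminate form.
Expand each to leading order near x = 0: numerator ~ 2·x, denominator ~ 5·x.
The limit of the ratio is 2/5.

Final answer: 2/5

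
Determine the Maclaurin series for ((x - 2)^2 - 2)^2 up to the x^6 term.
x^4 - 8·x^3 + 20·x^2 - 16·x + 4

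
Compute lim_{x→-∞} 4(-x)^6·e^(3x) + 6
The product is a 0·∞ indeterminate form at x → -∞.
Rewrite the product as 4(-x)^6 / e^(-3x) (an ∞/∞ form) and apply L'Hôpital, or use the standard hierarchy e^(3|x|) ≫ |(-x)^6| as x → -∞.
The indeterminate product → 0, so the limit = 6.

Final answer: 6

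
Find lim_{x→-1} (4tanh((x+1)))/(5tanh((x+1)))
Both numerator and denominator → 0 as x → -1; this is a 0/0 indeterminate form.
Expand each to leading order near x = -1: numerator ~ 4·(x + 1), denominator ~ 5·(x + 1).
The limit of the ratio is 4/5.

Final answer: 4/5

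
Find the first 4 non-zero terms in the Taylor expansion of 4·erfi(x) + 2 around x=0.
4·x^5/(5·√(π)) + 8·x^3/(3·√(π)) + 8·x/√(π) + 2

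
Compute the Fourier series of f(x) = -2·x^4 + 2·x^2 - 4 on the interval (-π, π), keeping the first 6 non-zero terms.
(-104 + 16·π^2)·cos(x) + (8 - 4·π^2)·cos(2·x) + (-56/27 + 16·π^2/9)·cos(3·x) + (7/8 - π^2)·cos(4·x) + (-296/625 + 16·π^2/25)·cos(5·x) - 2·π^4/5 - 4 + 2·π^2/3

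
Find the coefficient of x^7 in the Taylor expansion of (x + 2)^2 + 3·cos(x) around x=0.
Expand to order 7: (x + 2)^2 + 3·cos(x) = -x^6/240 + x^4/8 - x^2/2 + 4·x + 7 + O(x^8).
The coefficient of x^7 is 0.

Final answer: 0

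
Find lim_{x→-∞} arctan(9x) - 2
Evaluate the dominant behaviour as x → -∞; each term tends to a finite value or vanishes.
Limit = -2 - π/2.

Final answer: -2 - π/2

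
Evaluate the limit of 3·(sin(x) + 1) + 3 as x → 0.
Direct substitution at x = 0 gives 6.

Final answer: 6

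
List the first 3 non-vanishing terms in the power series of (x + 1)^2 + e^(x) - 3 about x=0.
3·x^2/2 + 3·x - 1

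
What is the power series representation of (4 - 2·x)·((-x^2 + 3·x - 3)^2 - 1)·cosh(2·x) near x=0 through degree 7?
-2152·x^7/45 + 4448·x^6/45 - 506·x^5/3 + 688·x^4/3 - 230·x^3 + 160·x^2 - 88·x + 32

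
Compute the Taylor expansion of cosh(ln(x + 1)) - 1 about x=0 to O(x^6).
-x^5/2 + x^4/2 - x^3/2 + x^2/2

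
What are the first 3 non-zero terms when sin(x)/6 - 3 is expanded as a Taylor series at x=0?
-x^3/36 + x/6 - 3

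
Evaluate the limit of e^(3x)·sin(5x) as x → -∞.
Evaluate the dominant behaviour as x → -∞; each term tends to a finite value or vanishes.
Limit = 0.

Final answer: 0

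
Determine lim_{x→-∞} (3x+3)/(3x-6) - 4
Evaluate the dominant behaviour as x → -∞; each term tends to a finite value or vanishes.
Limit = -3.

Final answer: -3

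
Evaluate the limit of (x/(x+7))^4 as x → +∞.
As x → +∞: x/(x+7) = 1/(1 + 7/x) → 1, and the 4th power of a limit-1 base also → 1.
Limit = 1.

Final answer: 1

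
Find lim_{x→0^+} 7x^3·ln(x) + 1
The product is a 0·∞ indeterminate form at x → 0⁺.
Rewrite the product as 7·ln(x) / x^(-3) and apply L'Hôpital, or use the standard hierarchy x^(-3) ≫ |ln x| as x → 0⁺.
The indeterminate product → 0, so the limit = 1.

Final answer: 1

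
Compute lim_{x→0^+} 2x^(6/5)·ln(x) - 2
The product is a 0·∞ indeterminate form at x → 0⁺.
Rewrite the product as 2·ln(x) / x^(-6/5) and apply L'Hôpital, or use the standard hierarchy x^(-6/5) ≫ |ln x| as x → 0⁺.
The indeterminate product → 0, so the limit = -2.

Final answer: -2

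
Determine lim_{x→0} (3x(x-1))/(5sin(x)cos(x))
Both numerator and denominator → 0 as x → 0; this is a 0/0 indeterminate form.
Expand each to leading order near x = 0: numerator ~ -3·x, denominator ~ 5·x.
The limit of the ratio is -3/5.

Final answer: -3/5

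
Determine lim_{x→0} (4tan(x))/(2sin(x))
Both numerator and denominator → 0 as x → 0; this is a 0/0 indeterminate form.
Expand each to leading order near x = 0: numerator ~ 4·x, denominator ~ 2·x.
The limit of the ratio is 2.

Final answer: 2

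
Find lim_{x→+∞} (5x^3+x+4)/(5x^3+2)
This is an ∞/∞ indeterminate form as x → +∞.
Divide numerator and denominator by x^3 and let the lower-order terms vanish; the leading terms give 5/5 = 1.
Limit = 1.

Final answer: 1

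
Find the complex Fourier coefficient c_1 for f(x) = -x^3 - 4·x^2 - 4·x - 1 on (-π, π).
Compute the real Fourier coefficients first: a_1 = 16, b_1 = 4 - 2·π^2.
Then c_1 = (a_1 − i·b_1)/2 = 8 - 2·i + i·π^2.

Final answer: 8 - 2·i + i·π^2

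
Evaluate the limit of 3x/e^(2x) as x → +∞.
This is an ∞/∞ indeterminate form as x → +∞.
The exponential denominator e^(2x) dominates the polynomial numerator (e^x ≫ x as x → ∞), so the quotient → 0.
Limit = 0.

Final answer: 0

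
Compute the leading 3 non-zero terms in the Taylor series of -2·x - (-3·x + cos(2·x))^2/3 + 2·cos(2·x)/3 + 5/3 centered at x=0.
-4·x^3 - 3·x^2 + 2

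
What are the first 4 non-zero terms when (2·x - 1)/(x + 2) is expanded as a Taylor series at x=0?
5·x^3/16 - 5·x^2/8 + 5·x/4 - 1/2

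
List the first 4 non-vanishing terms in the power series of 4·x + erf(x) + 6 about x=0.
x^5/(5·√(π)) - 2·x^3/(3·√(π)) + x·(2/√(π) + 4) + 6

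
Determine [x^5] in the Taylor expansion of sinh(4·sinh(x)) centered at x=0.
Expand to order 5: sinh(4·sinh(x)) = 139·x^5/10 + 34·x^3/3 + 4·x + O(x^6).
The coefficient of x^5 is 139/10.

Final answer: 139/10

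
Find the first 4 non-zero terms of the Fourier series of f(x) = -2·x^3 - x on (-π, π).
(22 - 4·π^2)·sin(x) + (-2 + 2·π^2)·sin(2·x) + (2/9 - 4·π^2/3)·sin(3·x) + (1/8 + π^2)·sin(4·x)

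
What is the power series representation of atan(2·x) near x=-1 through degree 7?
-atan(2) + 2·(x + 1)/5 + 8·(x + 1)^2/25 + 88·(x + 1)^3/375 + 96·(x + 1)^4/625 + 1312·(x + 1)^5/15625 + 1408·(x + 1)^6/46875 - 3712·(x + 1)^7/546875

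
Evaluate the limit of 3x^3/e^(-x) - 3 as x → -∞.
The quotient is an ∞/∞ indeterminate form as x → -∞.
Compare growth rates of the dominant terms (exponentials ≫ polynomials ≫ logarithms), or apply L'Hôpital's rule; the quotient → 0.
Adding the constant: 0 - 3 = -3. Limit = -3.

Final answer: -3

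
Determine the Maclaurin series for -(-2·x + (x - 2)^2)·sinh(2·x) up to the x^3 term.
-22·x^3/3 + 12·x^2 - 8·x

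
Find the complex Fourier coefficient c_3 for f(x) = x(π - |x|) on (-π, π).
Compute the real Fourier coefficients first: a_3 = 0, b_3 = 8/(27·π).
Then c_3 = (a_3 − i·b_3)/2 = -4·i/(27·π).

Final answer: -4·i/(27·π)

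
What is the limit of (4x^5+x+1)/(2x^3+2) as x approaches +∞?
This is an ∞/∞ indeterminate form as x → +∞.
Divide numerator and denominator by x^5 and let the lower-order terms vanish; the numerator's degree 5 exceeds the denominator's degree 3, so the quotient diverges.
Limit = ∞.

Final answer: ∞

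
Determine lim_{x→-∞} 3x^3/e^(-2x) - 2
The quotient is an ∞/∞ indeterminate form as x → -∞.
Compare growth rates of the dominant terms (exponentials ≫ polynomials ≫ logarithms), or apply L'Hôpital's rule; the quotient → 0.
Adding the constant: 0 - 2 = -2. Limit = -2.

Final answer: -2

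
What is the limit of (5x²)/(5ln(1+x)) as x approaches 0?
Both numerator and denominator → 0 as x → 0; this is a 0/0 indeterminate form.
Expand each to leading order near x = 0: numerator ~ 5·x^2, denominator ~ 5·x.
The limit of the ratio is 0.

Final answer: 0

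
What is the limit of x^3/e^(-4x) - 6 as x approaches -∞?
The quotient is an ∞/∞ indeterminate form as x → -∞.
Compare growth rates of the dominant terms (exponentials ≫ polynomials ≫ logarithms), or apply L'Hôpital's rule; the quotient → 0.
Adding the constant: 0 - 6 = -6. Limit = -6.

Final answer: -6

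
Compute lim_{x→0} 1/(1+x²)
Direct substitution at x = 0 gives 1.

Final answer: 1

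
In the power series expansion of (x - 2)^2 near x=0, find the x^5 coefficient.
Expand to order 5: (x - 2)^2 = x^2 - 4·x + 4 + O(x^6).
The coefficient of x^5 is 0.

Final answer: 0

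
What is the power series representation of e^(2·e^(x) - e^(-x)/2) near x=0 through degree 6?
219271·x^6·e^(3/2)/46080 + 1347·x^5·e^(3/2)/256 + 2057·x^4·e^(3/2)/384 + 235·x^3·e^(3/2)/48 + 31·x^2·e^(3/2)/8 + 5·x·e^(3/2)/2 + e^(3/2)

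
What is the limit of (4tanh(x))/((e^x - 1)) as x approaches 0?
Both numerator and denominator → 0 as x → 0; this is a 0/0 indeterminate form.
Expand each to leading order near x = 0: numerator ~ 4·x, denominator ~ x.
The limit of the ratio is 4.

Final answer: 4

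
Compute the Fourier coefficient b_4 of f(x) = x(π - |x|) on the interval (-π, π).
b_4 = (1/π) ∫_{-π}^{π} f(x)·sin(4x) dx.
Evaluate the integral (use parity and integration by parts as needed): b_4 = 0.

Final answer: 0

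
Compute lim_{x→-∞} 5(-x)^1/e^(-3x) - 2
The quotient is an ∞/∞ indeterminate form as x → -∞.
Compare growth rates of the dominant terms (exponentials ≫ polynomials ≫ logarithms), or apply L'Hôpital's rule; the quotient → 0.
Adding the constant: 0 - 2 = -2. Limit = -2.

Final answer: -2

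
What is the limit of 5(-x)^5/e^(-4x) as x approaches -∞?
This is an ∞/∞ indeterminate form as x → -∞.
Compare growth rates of the dominant terms (exponentials ≫ polynomials ≫ logarithms), or apply L'Hôpital's rule; the quotient → 0.
Limit = 0.

Final answer: 0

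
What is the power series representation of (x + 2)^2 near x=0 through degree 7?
x^2 + 4·x + 4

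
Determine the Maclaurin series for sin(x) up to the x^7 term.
-x^7/5040 + x^5/120 - x^3/6 + x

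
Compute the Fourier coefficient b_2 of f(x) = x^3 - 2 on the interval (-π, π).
b_2 = (1/π) ∫_{-π}^{π} f(x)·sin(2x) dx.
Evaluate the integral (use parity and integration by parts as needed): b_2 = 3/2 - π^2.

Final answer: 3/2 - π^2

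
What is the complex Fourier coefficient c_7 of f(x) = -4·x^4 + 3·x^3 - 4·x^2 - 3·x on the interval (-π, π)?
Compute the real Fourier coefficients first: a_7 = 592/2401 + 32·π^2/49, b_7 = -330/343 + 6·π^2/7.
Then c_7 = (a_7 − i·b_7)/2 = 296/2401 + 16·π^2/49 - 3·i·π^2/7 + 165·i/343.

Final answer: 296/2401 + 16·π^2/49 - 3·i·π^2/7 + 165·i/343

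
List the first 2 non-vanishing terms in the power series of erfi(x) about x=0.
2·x^3/(3·√(π)) + 2·x/√(π)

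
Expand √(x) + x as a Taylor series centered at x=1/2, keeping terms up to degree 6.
1/2 + √(2)/2 + (√(2)/2 + 1)·(x - 1/2) - √(2)·(x - 1/2)^2/4 + √(2)·(x - 1/2)^3/4 - 5·√(2)·(x - 1/2)^4/16 + 7·√(2)·(x - 1/2)^5/16 - 21·√(2)·(x - 1/2)^6/32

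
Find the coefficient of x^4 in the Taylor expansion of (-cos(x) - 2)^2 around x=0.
Expand to order 4: (-cos(x) - 2)^2 = x^4/2 - 3·x^2 + 9 + O(x^5).
The coefficient of x^4 is 1/2.

Final answer: 1/2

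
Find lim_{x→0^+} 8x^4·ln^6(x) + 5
The product is a 0·∞ indeterminate form at x → 0⁺.
Rewrite the product as 8·ln^6(x) / x^(-4) and apply L'Hôpital, or use the standard hierarchy x^(-4) ≫ |ln x|^6 as x → 0⁺.
The indeterminate product → 0, so the limit = 5.

Final answer: 5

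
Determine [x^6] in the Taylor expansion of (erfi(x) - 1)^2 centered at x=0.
Expand to order 6: (erfi(x) - 1)^2 = 56·x^6/(45·π) - 2·x^5/(5·√(π)) + 8·x^4/(3·π) - 4·x^3/(3·√(π)) + 4·x^2/π - 4·x/√(π) + 1 + O(x^7).
The coefficient of x^6 is 56/(45·π).

Final answer: 56/(45·π)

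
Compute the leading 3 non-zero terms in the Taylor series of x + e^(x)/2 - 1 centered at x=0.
x^2/4 + 3·x/2 - 1/2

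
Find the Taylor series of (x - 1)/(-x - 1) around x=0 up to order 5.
-2·x^5 + 2·x^4 - 2·x^3 + 2·x^2 - 2·x + 1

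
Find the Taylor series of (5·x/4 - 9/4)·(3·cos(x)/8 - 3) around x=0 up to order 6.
3·x^6/2560 + 5·x^5/256 - 9·x^4/256 - 15·x^3/64 + 27·x^2/64 - 105·x/32 + 189/32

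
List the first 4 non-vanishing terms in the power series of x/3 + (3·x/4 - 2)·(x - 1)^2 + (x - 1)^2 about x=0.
3·x^3/4 - 5·x^2/2 + 37·x/12 - 1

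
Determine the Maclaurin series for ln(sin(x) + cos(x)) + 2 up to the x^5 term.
2·x^5/3 - 2·x^4/3 + 2·x^3/3 - x^2 + x + 2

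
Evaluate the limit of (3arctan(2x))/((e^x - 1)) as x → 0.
Both numerator and denominator → 0 as x → 0; this is a 0/0 indeterminate form.
Expand each to leading order near x = 0: numerator ~ 6·x, denominator ~ x.
The limit of the ratio is 6.

Final answer: 6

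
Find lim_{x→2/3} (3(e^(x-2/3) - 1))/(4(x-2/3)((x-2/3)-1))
Both numerator and denominator → 0 as x → 2/3; this is a 0/0 indeterminate form.
Expand each to leading order near x = 2/3: numerator ~ 3·(x - 2/3), denominator ~ -4·(x - 2/3).
The limit of the ratio is -3/4.

Final answer: -3/4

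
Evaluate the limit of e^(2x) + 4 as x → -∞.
Evaluate the dominant behaviour as x → -∞; each term tends to a finite value or vanishes.
Limit = 4.

Final answer: 4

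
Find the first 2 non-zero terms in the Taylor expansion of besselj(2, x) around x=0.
-x^4/96 + x^2/8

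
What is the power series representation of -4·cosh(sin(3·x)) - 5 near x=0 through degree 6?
243·x^6/20 + 81·x^4/2 - 18·x^2 - 9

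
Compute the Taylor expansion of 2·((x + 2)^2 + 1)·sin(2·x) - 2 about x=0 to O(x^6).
-32·x^4/3 - 28·x^3/3 + 16·x^2 + 20·x - 2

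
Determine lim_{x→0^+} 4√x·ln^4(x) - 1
The product is a 0·∞ indeterminate form at x → 0⁺.
Rewrite the product as 4·ln^4(x) / x^(-1/2) and apply L'Hôpital, or use the standard hierarchy x^(-1/2) ≫ |ln x|^4 as x → 0⁺.
The indeterminate product → 0, so the limit = -1.

Final answer: -1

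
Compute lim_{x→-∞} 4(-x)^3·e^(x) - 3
The product is a 0·∞ indeterminate form at x → -∞.
Rewrite the product as 4(-x)^3 / e^(-x) (an ∞/∞ form) and apply L'Hôpital, or use the standard hierarchy e^(|x|) ≫ |(-x)^3| as x → -∞.
The indeterminate product → 0, so the limit = -3.

Final answer: -3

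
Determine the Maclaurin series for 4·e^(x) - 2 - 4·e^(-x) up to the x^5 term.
x^5/15 + 4·x^3/3 + 8·x - 2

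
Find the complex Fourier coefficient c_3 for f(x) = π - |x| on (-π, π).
Compute the real Fourier coefficients first: a_3 = 4/(9·π), b_3 = 0.
Then c_3 = (a_3 − i·b_3)/2 = 2/(9·π).

Final answer: 2/(9·π)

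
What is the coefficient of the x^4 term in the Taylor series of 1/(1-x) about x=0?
Expand to order 4: 1/(1-x) = x^4 + x^3 + x^2 + x + 1 + O(x^5).
The coefficient of x^4 is 1.

Final answer: 1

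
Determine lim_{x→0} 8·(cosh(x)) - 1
Direct substitution at x = 0 gives 7.

Final answer: 7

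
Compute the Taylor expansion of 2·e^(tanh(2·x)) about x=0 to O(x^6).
-8·x^5/5 - 28·x^4/3 - 8·x^3/3 + 4·x^2 + 4·x + 2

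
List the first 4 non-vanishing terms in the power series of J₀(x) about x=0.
-x^6/2304 + x^4/64 - x^2/4 + 1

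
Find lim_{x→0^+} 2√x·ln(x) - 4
The product is a 0·∞ indeterminate form at x → 0⁺.
Rewrite the product as 2·ln(x) / x^(-1/2) and apply L'Hôpital, or use the standard hierarchy x^(-1/2) ≫ |ln x| as x → 0⁺.
The indeterminate product → 0, so the limit = -4.

Final answer: -4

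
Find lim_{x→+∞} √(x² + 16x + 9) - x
This is an ∞ − ∞ indeterminate form.
Multiply and divide by the conjugate √(x²+16x + 9) + x; the x² terms cancel, leaving (16x + 9)/(√(x²+16x + 9)+x) → 16/2 = 8.
Limit = 8.

Final answer: 8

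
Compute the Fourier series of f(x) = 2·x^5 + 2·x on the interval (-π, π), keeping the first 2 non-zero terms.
(-80·π^2 + 4·π^4 + 484)·sin(x) + (-2·π^4 - 17 + 10·π^2)·sin(2·x)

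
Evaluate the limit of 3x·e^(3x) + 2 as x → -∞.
The product is a 0·∞ indeterminate form at x → -∞.
Rewrite the product as 3x / e^(-3x) (an ∞/∞ form) and apply L'Hôpital, or use the standard hierarchy e^(3|x|) ≫ |x| as x → -∞.
The indeterminate product → 0, so the limit = 2.

Final answer: 2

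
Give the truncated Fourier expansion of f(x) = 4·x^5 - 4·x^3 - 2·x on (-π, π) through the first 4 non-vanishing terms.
(-168·π^2 + 8·π^4 + 1004)·sin(x) + (-4·π^4 - 34 + 24·π^2)·sin(2·x) + (-232·π^2/27 + 356/81 + 8·π^4/3)·sin(3·x) + (-2·π^4 - 11/16 + 9·π^2/2)·sin(4·x)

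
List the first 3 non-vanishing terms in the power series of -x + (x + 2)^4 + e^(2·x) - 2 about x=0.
26·x^2 + 33·x + 15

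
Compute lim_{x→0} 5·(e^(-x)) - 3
Direct substitution at x = 0 gives 2.

Final answer: 2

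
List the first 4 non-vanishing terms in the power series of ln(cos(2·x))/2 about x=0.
-272·x^8/315 - 32·x^6/45 - 2·x^4/3 - x^2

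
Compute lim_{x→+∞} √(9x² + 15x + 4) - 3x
As x → +∞: multiply by the conjugate to get (15x+4)/(√(9x²+15x+4)+3x); the denominator ~ 6x, so the limit is 15/6 = 5/2.
Limit = 5/2.

Final answer: 5/2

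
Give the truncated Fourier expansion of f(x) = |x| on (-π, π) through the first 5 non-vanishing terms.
-4·cos(x)/π - 4·cos(3·x)/(9·π) - 4·cos(5·x)/(25·π) - 4·cos(7·x)/(49·π) + π/2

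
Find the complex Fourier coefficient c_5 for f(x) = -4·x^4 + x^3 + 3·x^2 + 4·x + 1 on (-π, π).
Compute the real Fourier coefficients first: a_5 = -492/625 + 32·π^2/25, b_5 = 188/125 + 2·π^2/5.
Then c_5 = (a_5 − i·b_5)/2 = -246/625 + 16·π^2/25 - i·π^2/5 - 94·i/125.

Final answer: -246/625 + 16·π^2/25 - i·π^2/5 - 94·i/125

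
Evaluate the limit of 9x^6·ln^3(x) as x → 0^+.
This is a 0·∞ indeterminate form at x → 0⁺.
Rewrite the product as 9·ln^3(x) / x^(-6) and apply L'Hôpital, or use the standard hierarchy x^(-6) ≫ |ln x|^3 as x → 0⁺.
The indeterminate product → 0, so the limit = 0.

Final answer: 0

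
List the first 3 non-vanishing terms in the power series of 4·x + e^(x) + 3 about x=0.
x^2/2 + 5·x + 4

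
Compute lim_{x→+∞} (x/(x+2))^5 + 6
As x → +∞: x/(x+2) = 1/(1 + 2/x) → 1, and the 5th power of a limit-1 base also → 1; with the additive constant, 1 + 6 = 7.
Limit = 7.

Final answer: 7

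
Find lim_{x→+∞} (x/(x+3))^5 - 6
As x → +∞: x/(x+3) = 1/(1 + 3/x) → 1, and the 5th power of a limit-1 base also → 1; with the additive constant, 1 - 6 = -5.
Limit = -5.

Final answer: -5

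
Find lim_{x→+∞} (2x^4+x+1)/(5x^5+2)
This is an ∞/∞ indeterminate form as x → +∞.
Divide numerator and denominator by x^5 and let the lower-order terms vanish; the numerator's degree 4 is below the denominator's degree 5, so the quotient → 0.
Limit = 0.

Final answer: 0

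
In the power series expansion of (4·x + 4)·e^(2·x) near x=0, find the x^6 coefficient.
Expand to order 6: (4·x + 4)·e^(2·x) = 64·x^6/45 + 56·x^5/15 + 8·x^4 + 40·x^3/3 + 16·x^2 + 12·x + 4 + O(x^7).
The coefficient of x^6 is 64/45.

Final answer: 64/45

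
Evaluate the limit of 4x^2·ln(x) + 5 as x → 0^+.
The product is a 0·∞ indeterminate form at x → 0⁺.
Rewrite the product as 4·ln(x) / x^(-2) and apply L'Hôpital, or use the standard hierarchy x^(-2) ≫ |ln x| as x → 0⁺.
The indeterminate product → 0, so the limit = 5.

Final answer: 5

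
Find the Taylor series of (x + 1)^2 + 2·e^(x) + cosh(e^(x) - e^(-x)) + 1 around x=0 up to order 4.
17·x^4/12 + x^3/3 + 4·x^2 + 4·x + 5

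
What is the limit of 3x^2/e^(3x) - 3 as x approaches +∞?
The quotient is an ∞/∞ indeterminate form as x → +∞.
The exponential denominator e^(3x) dominates the polynomial numerator (e^x ≫ x^2 as x → ∞), so the quotient → 0.
Adding the constant: 0 - 3 = -3. Limit = -3.

Final answer: -3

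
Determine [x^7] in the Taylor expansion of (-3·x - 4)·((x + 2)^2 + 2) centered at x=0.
Expand to order 7: (-3·x - 4)·((x + 2)^2 + 2) = -3·x^3 - 16·x^2 - 34·x - 24 + O(x^8).
The coefficient of x^7 is 0.

Final answer: 0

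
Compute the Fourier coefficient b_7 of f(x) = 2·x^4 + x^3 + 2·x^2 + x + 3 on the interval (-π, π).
b_7 = (1/π) ∫_{-π}^{π} f(x)·sin(7x) dx.
Evaluate the integral (use parity and integration by parts as needed): b_7 = 86/343 + 2·π^2/7.

Final answer: 86/343 + 2·π^2/7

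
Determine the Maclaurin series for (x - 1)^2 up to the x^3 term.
x^2 - 2·x + 1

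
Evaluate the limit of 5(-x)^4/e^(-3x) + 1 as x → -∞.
The quotient is an ∞/∞ indeterminate form as x → -∞.
Compare growth rates of the dominant terms (exponentials ≫ polynomials ≫ logarithms), or apply L'Hôpital's rule; the quotient → 0.
Adding the constant: 0 + 1 = 1. Limit = 1.

Final answer: 1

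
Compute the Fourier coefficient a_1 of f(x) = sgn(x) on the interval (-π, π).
a_1 = (1/π) ∫_{-π}^{π} f(x)·cos(1x) dx.
Evaluate the integral (use parity and integration by parts as needed): a_1 = 0.

Final answer: 0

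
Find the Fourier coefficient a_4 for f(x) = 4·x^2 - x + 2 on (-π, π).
a_4 = (1/π) ∫_{-π}^{π} f(x)·cos(4x) dx.
Evaluate the integral (use parity and integration by parts as needed): a_4 = 1.

Final answer: 1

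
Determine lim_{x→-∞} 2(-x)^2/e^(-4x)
This is an ∞/∞ indeterminate form as x → -∞.
Compare growth rates of the dominant terms (exponentials ≫ polynomials ≫ logarithms), or apply L'Hôpital's rule; the quotient → 0.
Limit = 0.

Final answer: 0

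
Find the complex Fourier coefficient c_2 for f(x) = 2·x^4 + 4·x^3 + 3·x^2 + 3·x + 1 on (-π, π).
Compute the real Fourier coefficients first: a_2 = -3 + 4·π^2, b_2 = 3 - 4·π^2.
Then c_2 = (a_2 − i·b_2)/2 = -3/2 + 2·π^2 - 3·i/2 + 2·i·π^2.

Final answer: -3/2 + 2·π^2 - 3·i/2 + 2·i·π^2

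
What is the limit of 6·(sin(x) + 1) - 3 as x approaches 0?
Direct substitution at x = 0 gives 3.

Final answer: 3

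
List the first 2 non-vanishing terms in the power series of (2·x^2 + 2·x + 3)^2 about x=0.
12·x + 9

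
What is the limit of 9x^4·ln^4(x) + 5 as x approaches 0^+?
The product is a 0·∞ indeterminate form at x → 0⁺.
Rewrite the product as 9·ln^4(x) / x^(-4) and apply L'Hôpital, or use the standard hierarchy x^(-4) ≫ |ln x|^4 as x → 0⁺.
The indeterminate product → 0, so the limit = 5.

Final answer: 5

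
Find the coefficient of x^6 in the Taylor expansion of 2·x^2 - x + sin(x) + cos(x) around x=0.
Expand to order 6: 2·x^2 - x + sin(x) + cos(x) = -x^6/720 + x^5/120 + x^4/24 - x^3/6 + 3·x^2/2 + 1 + O(x^7).
The coefficient of x^6 is -1/720.

Final answer: -1/720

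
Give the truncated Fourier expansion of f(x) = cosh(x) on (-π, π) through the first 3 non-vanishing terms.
-cos(x)·sinh(π)/π + 2·cos(2·x)·sinh(π)/(5·π) + sinh(π)/π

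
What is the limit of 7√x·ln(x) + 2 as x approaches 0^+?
The product is a 0·∞ indeterminate form at x → 0⁺.
Rewrite the product as 7·ln(x) / x^(-1/2) and apply L'Hôpital, or use the standard hierarchy x^(-1/2) ≫ |ln x| as x → 0⁺.
The indeterminate product → 0, so the limit = 2.

Final answer: 2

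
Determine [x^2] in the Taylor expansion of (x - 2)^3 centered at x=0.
Expand to order 2: (x - 2)^3 = -6·x^2 + 12·x - 8 + O(x^3).
The coefficient of x^2 is -6.

Final answer: -6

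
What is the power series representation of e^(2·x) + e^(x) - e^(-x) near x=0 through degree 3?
5·x^3/3 + 2·x^2 + 4·x + 1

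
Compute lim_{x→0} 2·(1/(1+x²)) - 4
Direct substitution at x = 0 gives -2.

Final answer: -2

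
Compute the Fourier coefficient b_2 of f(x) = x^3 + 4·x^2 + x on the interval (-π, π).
b_2 = (1/π) ∫_{-π}^{π} f(x)·sin(2x) dx.
Evaluate the integral (use parity and integration by parts as needed): b_2 = 1/2 - π^2.

Final answer: 1/2 - π^2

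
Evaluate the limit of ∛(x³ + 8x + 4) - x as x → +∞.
This is an ∞ − ∞ indeterminate form.
Multiply by (A² + AB + B²)/(A² + AB + B²) where A = ∛(x³+8x + 4), B = x to use A³ − B³ = (A−B)(A²+AB+B²); the x³ terms cancel, leaving (8x + 4)/(A²+AB+B²) with denominator ~ 3x², so the limit is 0.
Limit = 0.

Final answer: 0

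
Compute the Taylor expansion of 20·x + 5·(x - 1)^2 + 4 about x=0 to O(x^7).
5·x^2 + 10·x + 9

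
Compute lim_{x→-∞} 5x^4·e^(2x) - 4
The product is a 0·∞ indeterminate form at x → -∞.
Rewrite the product as 5x^4 / e^(-2x) (an ∞/∞ form) and apply L'Hôpital, or use the standard hierarchy e^(2|x|) ≫ |x^4| as x → -∞.
The indeterminate product → 0, so the limit = -4.

Final answer: -4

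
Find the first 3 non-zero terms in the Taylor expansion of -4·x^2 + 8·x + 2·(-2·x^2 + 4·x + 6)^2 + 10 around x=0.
-20·x^2 + 104·x + 82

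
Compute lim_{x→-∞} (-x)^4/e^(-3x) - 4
The quotient is an ∞/∞ indeterminate form as x → -∞.
Compare growth rates of the dominant terms (exponentials ≫ polynomials ≫ logarithms), or apply L'Hôpital's rule; the quotient → 0.
Adding the constant: 0 - 4 = -4. Limit = -4.

Final answer: -4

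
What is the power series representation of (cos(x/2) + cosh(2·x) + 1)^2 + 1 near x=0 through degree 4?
241·x^4/32 + 45·x^2/4 + 10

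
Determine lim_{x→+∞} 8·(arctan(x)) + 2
Evaluate the dominant behaviour as x → +∞; each term tends to a finite value or vanishes.
Limit = 2 + 4·π.

Final answer: 2 + 4·π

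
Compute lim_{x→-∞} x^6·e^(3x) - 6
The product is a 0·∞ indeterminate form at x → -∞.
Rewrite the product as x^6 / e^(-3x) (an ∞/∞ form) and apply L'Hôpital, or use the standard hierarchy e^(3|x|) ≫ |x^6| as x → -∞.
The indeterminate product → 0, so the limit = -6.

Final answer: -6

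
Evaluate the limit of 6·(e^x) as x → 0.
Direct substitution at x = 0 gives 6.

Final answer: 6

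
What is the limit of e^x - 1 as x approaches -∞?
Evaluate the dominant behaviour as x → -∞; each term tends to a finite value or vanishes.
Limit = -1.

Final answer: -1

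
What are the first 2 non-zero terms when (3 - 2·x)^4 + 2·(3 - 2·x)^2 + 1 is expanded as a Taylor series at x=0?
100 - 240·x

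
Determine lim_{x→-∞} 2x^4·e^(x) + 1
The product is a 0·∞ indeterminate form at x → -∞.
Rewrite the product as 2x^4 / e^(-x) (an ∞/∞ form) and apply L'Hôpital, or use the standard hierarchy e^(|x|) ≫ |x^4| as x → -∞.
The indeterminate product → 0, so the limit = 1.

Final answer: 1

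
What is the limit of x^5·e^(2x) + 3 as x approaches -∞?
The product is a 0·∞ indeterminate form at x → -∞.
Rewrite the product as x^5 / e^(-2x) (an ∞/∞ form) and apply L'Hôpital, or use the standard hierarchy e^(2|x|) ≫ |x^5| as x → -∞.
The indeterminate product → 0, so the limit = 3.

Final answer: 3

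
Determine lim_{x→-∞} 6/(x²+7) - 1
Evaluate the dominant behaviour as x → -∞; each term tends to a finite value or vanishes.
Limit = -1.

Final answer: -1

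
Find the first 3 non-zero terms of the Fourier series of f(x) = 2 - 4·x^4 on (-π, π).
(-192 + 32·π^2)·cos(x) + (12 - 8·π^2)·cos(2·x) - 4·π^4/5 + 2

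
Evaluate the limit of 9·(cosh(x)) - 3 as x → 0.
Direct substitution at x = 0 gives 6.

Final answer: 6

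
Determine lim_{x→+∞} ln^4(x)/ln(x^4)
This is an ∞/∞ indeterminate form as x → +∞.
Write ln(x^4) = 4·ln(x), reducing the quotient to ln^3(x)/4 → ∞.
Limit = ∞.

Final answer: ∞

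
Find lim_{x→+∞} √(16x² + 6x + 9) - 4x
As x → +∞: multiply by the conjugate to get (6x+9)/(√(16x²+6x+9)+4x); the denominator ~ 8x, so the limit is 6/8 = 3/4.
Limit = 3/4.

Final answer: 3/4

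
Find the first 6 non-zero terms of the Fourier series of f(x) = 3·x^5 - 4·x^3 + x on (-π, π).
(-128·π^2 + 6·π^4 + 770)·sin(x) + (-3·π^4 - 59/2 + 19·π^2)·sin(2·x) + (-64·π^2/9 + 146/27 + 2·π^4)·sin(3·x) + (-3·π^4/2 - 125/64 + 31·π^2/8)·sin(4·x) + (-64·π^2/25 + 634/625 + 6·π^4/5)·sin(5·x) + (-π^4 - 35/54 + 17·π^2/9)·sin(6·x)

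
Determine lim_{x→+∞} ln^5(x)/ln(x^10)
This is an ∞/∞ indeterminate form as x → +∞.
Write ln(x^10) = 10·ln(x), reducing the quotient to ln^4(x)/10 → ∞.
Limit = ∞.

Final answer: ∞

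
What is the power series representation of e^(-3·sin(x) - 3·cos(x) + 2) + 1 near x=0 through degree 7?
-977·x^7·e^(-1)/240 + 1597·x^6·e^(-1)/240 - 44·x^5·e^(-1)/5 + 77·x^4·e^(-1)/8 - 17·x^3·e^(-1)/2 + 6·x^2·e^(-1) - 3·x·e^(-1) + e^(-1) + 1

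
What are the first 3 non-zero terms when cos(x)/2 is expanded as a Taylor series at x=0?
x^4/48 - x^2/4 + 1/2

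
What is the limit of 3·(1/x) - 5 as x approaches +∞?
Evaluate the dominant behaviour as x → +∞; each term tends to a finite value or vanishes.
Limit = -5.

Final answer: -5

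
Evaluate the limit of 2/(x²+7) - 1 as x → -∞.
Evaluate the dominant behaviour as x → -∞; each term tends to a finite value or vanishes.
Limit = -1.

Final answer: -1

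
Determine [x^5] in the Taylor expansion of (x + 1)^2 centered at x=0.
Expand to order 5: (x + 1)^2 = x^2 + 2·x + 1 + O(x^6).
The coefficient of x^5 is 0.

Final answer: 0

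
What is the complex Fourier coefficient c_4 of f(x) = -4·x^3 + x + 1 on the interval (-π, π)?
Compute the real Fourier coefficients first: a_4 = 0, b_4 = -5/4 + 2·π^2.
Then c_4 = (a_4 − i·b_4)/2 = -i·π^2 + 5·i/8.

Final answer: -i·π^2 + 5·i/8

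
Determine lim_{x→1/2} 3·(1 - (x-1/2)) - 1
Direct substitution at x = 1/2 gives 2.

Final answer: 2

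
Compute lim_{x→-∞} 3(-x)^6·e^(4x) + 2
The product is a 0·∞ indeterminate form at x → -∞.
Rewrite the product as 3(-x)^6 / e^(-4x) (an ∞/∞ form) and apply L'Hôpital, or use the standard hierarchy e^(4|x|) ≫ |(-x)^6| as x → -∞.
The indeterminate product → 0, so the limit = 2.

Final answer: 2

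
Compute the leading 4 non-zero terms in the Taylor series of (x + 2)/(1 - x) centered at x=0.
3·x^3 + 3·x^2 + 3·x + 2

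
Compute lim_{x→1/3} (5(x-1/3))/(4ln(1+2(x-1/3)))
Both numerator and denominator → 0 as x → 1/3; this is a 0/0 indeterminate form.
Expand each to leading order near x = 1/3: numerator ~ 5·(x - 1/3), denominator ~ 8·(x - 1/3).
The limit of the ratio is 5/8.

Final answer: 5/8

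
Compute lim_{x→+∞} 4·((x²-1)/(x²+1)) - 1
Evaluate the dominant behaviour as x → +∞; each term tends to a finite value or vanishes.
Limit = 3.

Final answer: 3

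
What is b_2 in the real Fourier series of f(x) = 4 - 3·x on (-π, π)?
b_2 = (1/π) ∫_{-π}^{π} f(x)·sin(2x) dx.
Evaluate the integral (use parity and integration by parts as needed): b_2 = 3.

Final answer: 3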